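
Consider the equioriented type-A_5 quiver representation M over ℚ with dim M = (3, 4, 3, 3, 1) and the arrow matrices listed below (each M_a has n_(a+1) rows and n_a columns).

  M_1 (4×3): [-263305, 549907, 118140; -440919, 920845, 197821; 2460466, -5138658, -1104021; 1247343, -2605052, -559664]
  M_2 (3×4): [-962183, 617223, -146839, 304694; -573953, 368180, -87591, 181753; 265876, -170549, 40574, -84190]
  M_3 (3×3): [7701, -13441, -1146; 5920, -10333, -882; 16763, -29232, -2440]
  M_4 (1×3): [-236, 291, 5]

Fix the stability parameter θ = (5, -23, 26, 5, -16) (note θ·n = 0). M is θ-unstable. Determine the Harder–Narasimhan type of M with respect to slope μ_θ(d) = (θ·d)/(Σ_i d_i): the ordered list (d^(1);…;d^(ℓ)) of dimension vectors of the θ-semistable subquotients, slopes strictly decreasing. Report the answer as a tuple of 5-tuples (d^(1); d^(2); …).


Barcode: M ≅ I[1,4]^2, I[1,5], I[2,2]. HN layers by μ_θ (4 steps, strictly decreasing):
  μ^(1)=31/2; μ^(2)=5; μ^(3)=-9; μ^(4)=-23

((0, 0, 2, 2, 0); (0, 0, 1, 1, 1); (3, 3, 0, 0, 0); (0, 1, 0, 0, 0))


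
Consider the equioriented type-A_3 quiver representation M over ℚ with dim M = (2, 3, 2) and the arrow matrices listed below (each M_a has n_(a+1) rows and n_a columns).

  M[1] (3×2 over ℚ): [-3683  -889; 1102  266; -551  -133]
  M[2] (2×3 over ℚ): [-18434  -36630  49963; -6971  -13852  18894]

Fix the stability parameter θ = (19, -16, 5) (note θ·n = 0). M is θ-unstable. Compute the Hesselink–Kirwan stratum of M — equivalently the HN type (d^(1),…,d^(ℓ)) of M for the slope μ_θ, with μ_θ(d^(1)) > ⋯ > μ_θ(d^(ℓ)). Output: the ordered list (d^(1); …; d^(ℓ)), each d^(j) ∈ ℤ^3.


Interval decomposition of M: I[1,1], I[1,3], I[2,2], I[2,3].
HN type (ℓ=4): μ^(1)=19; μ^(2)=5; μ^(3)=3/2; μ^(4)=-16

((1, 0, 0); (0, 0, 2); (1, 1, 0); (0, 2, 0))


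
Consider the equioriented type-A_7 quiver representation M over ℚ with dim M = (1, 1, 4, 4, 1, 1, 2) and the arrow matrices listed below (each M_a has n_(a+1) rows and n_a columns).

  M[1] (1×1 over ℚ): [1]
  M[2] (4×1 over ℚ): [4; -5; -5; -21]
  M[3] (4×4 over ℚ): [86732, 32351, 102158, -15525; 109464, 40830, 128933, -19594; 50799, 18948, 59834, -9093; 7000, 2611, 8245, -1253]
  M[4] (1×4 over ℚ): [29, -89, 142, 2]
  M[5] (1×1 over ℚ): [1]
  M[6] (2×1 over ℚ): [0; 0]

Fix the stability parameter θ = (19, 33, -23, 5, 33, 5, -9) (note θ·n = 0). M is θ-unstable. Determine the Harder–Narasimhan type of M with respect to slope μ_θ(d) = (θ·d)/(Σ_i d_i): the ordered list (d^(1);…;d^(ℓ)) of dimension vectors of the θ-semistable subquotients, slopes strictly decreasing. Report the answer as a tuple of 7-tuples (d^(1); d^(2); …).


Interval decomposition of M: I[1,6], I[3,3], I[3,4]^2, I[4,4], I[7,7]^2.
HN type (ℓ=5): μ^(1)=19; μ^(2)=17/2; μ^(3)=5; μ^(4)=-9; μ^(5)=-23

((0, 0, 0, 0, 1, 1, 0); (1, 1, 1, 1, 0, 0, 0); (0, 0, 0, 3, 0, 0, 0); (0, 0, 0, 0, 0, 0, 2); (0, 0, 3, 0, 0, 0, 0))


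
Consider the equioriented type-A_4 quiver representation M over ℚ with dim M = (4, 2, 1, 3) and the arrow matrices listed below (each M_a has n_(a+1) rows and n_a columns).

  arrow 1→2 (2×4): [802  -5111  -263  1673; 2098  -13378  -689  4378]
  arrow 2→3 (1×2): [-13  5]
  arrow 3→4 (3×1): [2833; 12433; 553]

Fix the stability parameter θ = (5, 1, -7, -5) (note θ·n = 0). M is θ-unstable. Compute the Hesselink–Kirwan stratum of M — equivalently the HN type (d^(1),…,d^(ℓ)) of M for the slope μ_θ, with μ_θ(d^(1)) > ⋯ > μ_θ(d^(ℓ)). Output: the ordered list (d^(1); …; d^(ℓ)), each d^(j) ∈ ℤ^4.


Barcode: M ≅ I[1,1]^2, I[1,2], I[1,4], I[4,4]^2. HN layers by μ_θ (4 steps, strictly decreasing):
  μ^(1)=5; μ^(2)=3; μ^(3)=-3/2; μ^(4)=-5

((2, 0, 0, 0); (1, 1, 0, 0); (1, 1, 1, 1); (0, 0, 0, 2))


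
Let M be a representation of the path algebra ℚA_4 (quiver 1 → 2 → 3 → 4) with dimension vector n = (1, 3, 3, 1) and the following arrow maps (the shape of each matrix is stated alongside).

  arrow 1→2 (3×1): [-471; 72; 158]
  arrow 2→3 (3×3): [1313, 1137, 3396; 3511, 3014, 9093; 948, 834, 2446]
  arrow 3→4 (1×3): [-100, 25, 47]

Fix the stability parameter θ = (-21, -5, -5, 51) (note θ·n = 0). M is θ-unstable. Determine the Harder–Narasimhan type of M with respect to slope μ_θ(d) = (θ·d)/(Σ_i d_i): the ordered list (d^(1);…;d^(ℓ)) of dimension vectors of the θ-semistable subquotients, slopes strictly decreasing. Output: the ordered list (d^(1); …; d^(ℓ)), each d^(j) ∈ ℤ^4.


Via rank(M_{q-1}∘⋯∘M_p): M ≅ I[1,4], I[2,3]^2.
μ_θ-semistable layers: μ^(1)=51; μ^(2)=-5; μ^(3)=-21

((0, 0, 0, 1); (0, 3, 3, 0); (1, 0, 0, 0))


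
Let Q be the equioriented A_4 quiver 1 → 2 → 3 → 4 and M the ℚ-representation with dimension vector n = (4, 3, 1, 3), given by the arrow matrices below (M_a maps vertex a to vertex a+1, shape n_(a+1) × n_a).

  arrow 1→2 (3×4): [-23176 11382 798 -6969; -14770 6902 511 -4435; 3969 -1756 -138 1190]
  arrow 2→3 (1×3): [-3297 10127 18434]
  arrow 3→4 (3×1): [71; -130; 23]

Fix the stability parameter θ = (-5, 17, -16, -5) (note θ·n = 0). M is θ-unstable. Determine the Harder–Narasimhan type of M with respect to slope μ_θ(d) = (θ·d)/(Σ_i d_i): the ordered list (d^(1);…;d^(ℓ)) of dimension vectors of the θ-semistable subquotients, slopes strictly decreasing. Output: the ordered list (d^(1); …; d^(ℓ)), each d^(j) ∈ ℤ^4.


Interval decomposition of M: I[1,1], I[1,2]^2, I[1,4], I[4,4]^2.
HN type (ℓ=3): μ^(1)=17; μ^(2)=-4/3; μ^(3)=-5

((0, 2, 0, 0); (0, 1, 1, 1); (4, 0, 0, 2))


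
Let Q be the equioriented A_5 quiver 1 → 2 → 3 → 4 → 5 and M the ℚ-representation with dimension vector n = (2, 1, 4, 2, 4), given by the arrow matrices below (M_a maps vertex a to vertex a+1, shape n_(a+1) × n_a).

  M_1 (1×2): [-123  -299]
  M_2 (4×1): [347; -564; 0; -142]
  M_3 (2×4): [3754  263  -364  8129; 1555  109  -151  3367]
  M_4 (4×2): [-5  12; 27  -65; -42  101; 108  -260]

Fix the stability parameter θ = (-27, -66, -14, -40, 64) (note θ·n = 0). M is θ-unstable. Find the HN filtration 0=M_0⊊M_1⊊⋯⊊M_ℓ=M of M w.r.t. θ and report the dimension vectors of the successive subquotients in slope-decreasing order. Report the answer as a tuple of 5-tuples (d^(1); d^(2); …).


Via rank(M_{q-1}∘⋯∘M_p): M ≅ I[1,1], I[1,5], I[3,3]^2, I[3,5], I[5,5]^2.
μ_θ-semistable layers: μ^(1)=64; μ^(2)=-14; μ^(3)=-27; μ^(4)=-93/2

((0, 0, 0, 0, 4); (0, 0, 2, 0, 0); (1, 0, 2, 2, 0); (1, 1, 0, 0, 0))


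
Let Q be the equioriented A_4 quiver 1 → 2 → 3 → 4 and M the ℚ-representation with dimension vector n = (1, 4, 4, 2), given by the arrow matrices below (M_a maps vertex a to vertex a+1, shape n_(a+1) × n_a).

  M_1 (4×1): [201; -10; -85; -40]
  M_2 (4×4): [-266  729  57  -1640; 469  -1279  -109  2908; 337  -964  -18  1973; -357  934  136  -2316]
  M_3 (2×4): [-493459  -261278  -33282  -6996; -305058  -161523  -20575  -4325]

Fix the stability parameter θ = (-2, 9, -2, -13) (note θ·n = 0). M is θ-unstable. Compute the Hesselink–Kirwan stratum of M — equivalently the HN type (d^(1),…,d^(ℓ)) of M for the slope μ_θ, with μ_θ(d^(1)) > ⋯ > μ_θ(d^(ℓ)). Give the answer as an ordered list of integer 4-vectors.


Via rank(M_{q-1}∘⋯∘M_p): M ≅ I[1,4], I[2,2], I[2,3], I[2,4], I[3,3].
μ_θ-semistable layers: μ^(1)=9; μ^(2)=7/2; μ^(3)=-2

((0, 1, 0, 0); (0, 1, 1, 0); (1, 2, 3, 2))


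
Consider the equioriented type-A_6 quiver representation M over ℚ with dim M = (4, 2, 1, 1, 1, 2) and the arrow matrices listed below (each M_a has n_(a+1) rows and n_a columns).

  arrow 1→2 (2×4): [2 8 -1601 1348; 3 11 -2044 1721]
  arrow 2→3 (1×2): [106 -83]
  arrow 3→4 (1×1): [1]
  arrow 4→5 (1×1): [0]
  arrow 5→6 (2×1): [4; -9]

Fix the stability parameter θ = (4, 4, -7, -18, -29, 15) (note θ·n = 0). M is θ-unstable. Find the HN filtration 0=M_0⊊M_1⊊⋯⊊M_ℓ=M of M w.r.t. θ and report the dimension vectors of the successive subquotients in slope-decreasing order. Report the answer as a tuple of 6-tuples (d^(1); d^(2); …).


Interval decomposition of M: I[1,1]^2, I[1,2], I[1,4], I[5,6], I[6,6].
HN type (ℓ=4): μ^(1)=15; μ^(2)=4; μ^(3)=-17/4; μ^(4)=-29

((0, 0, 0, 0, 0, 2); (3, 1, 0, 0, 0, 0); (1, 1, 1, 1, 0, 0); (0, 0, 0, 0, 1, 0))


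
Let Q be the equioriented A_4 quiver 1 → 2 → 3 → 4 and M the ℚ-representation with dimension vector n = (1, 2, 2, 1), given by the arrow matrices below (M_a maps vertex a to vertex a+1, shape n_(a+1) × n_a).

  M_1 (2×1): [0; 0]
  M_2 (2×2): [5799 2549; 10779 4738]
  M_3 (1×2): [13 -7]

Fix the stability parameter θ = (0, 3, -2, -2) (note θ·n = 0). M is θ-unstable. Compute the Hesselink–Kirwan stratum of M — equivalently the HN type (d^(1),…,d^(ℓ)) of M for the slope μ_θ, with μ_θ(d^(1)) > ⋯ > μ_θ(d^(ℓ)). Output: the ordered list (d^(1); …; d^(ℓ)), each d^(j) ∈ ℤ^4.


Interval decomposition of M: I[1,1], I[2,3], I[2,4].
HN type (ℓ=3): μ^(1)=1/2; μ^(2)=0; μ^(3)=-1/3

((0, 1, 1, 0); (1, 0, 0, 0); (0, 1, 1, 1))


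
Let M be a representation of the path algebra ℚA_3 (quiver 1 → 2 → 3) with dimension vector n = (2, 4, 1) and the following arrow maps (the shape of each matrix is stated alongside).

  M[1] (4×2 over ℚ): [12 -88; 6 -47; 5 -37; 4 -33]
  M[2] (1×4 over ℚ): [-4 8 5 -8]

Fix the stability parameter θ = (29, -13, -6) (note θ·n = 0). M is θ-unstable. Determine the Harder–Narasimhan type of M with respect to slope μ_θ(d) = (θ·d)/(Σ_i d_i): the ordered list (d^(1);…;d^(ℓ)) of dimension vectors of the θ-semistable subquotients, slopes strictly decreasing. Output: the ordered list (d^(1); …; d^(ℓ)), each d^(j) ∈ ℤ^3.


Interval decomposition of M: I[1,2], I[1,3], I[2,2]^2.
HN type (ℓ=3): μ^(1)=8; μ^(2)=10/3; μ^(3)=-13

((1, 1, 0); (1, 1, 1); (0, 2, 0))


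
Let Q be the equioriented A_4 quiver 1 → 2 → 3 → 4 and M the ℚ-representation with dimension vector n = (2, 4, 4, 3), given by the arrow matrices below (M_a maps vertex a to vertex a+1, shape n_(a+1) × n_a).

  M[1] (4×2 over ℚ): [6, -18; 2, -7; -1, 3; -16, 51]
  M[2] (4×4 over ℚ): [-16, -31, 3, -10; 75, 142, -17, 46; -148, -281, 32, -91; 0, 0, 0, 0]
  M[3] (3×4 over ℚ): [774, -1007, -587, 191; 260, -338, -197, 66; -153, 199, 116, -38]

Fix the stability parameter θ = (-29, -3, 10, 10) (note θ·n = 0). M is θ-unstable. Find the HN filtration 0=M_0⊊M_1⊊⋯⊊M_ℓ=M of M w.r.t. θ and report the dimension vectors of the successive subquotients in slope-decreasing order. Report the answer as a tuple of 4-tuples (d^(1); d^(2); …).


Via rank(M_{q-1}∘⋯∘M_p): M ≅ I[1,4]^2, I[2,2], I[2,4], I[3,3].
μ_θ-semistable layers: μ^(1)=10; μ^(2)=-3; μ^(3)=-29

((0, 0, 4, 3); (0, 4, 0, 0); (2, 0, 0, 0))


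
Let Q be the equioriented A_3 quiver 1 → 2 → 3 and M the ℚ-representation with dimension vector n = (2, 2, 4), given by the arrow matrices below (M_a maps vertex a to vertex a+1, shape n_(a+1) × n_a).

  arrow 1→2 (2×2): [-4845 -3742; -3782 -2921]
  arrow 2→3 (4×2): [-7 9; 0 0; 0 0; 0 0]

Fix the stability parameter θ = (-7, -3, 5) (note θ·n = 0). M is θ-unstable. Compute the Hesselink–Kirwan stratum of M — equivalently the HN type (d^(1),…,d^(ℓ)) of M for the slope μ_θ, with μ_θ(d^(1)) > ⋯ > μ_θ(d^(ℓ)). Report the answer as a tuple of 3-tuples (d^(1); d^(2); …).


Via rank(M_{q-1}∘⋯∘M_p): M ≅ I[1,2], I[1,3], I[3,3]^3.
μ_θ-semistable layers: μ^(1)=5; μ^(2)=-3; μ^(3)=-7

((0, 0, 4); (0, 2, 0); (2, 0, 0))


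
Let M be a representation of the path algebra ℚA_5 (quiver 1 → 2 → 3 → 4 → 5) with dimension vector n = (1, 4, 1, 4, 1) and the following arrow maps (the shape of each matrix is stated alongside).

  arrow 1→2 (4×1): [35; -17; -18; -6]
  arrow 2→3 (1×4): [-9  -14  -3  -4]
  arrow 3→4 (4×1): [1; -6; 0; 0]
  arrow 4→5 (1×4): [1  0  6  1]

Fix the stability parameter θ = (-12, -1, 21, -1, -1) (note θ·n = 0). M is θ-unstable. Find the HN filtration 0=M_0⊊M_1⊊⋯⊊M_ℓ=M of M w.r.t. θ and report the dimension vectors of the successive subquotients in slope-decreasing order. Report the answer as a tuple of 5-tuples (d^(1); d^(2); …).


Interval decomposition of M: I[1,5], I[2,2]^3, I[4,4]^3.
HN type (ℓ=3): μ^(1)=19/3; μ^(2)=-1; μ^(3)=-12

((0, 0, 1, 1, 1); (0, 4, 0, 3, 0); (1, 0, 0, 0, 0))


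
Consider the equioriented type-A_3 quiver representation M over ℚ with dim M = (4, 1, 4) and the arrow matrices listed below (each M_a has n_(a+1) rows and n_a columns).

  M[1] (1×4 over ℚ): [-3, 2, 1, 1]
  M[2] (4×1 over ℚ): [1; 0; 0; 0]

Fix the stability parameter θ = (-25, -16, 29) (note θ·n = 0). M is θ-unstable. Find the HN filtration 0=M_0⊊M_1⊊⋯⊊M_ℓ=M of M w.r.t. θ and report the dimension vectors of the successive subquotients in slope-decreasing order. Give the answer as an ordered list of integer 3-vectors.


Interval decomposition of M: I[1,1]^3, I[1,3], I[3,3]^3.
HN type (ℓ=3): μ^(1)=29; μ^(2)=-16; μ^(3)=-25

((0, 0, 4); (0, 1, 0); (4, 0, 0))


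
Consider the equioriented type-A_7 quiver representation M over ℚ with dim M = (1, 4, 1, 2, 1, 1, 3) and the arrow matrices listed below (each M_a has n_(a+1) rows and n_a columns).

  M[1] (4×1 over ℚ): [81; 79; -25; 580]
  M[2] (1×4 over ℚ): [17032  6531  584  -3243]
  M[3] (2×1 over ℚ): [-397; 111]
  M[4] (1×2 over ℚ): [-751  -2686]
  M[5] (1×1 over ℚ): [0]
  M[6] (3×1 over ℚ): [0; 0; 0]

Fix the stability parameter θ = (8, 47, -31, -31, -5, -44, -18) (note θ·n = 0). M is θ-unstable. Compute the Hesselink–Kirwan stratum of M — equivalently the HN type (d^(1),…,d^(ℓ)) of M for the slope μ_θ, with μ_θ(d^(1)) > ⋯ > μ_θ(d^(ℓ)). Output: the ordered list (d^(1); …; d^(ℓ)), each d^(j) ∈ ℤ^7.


Barcode: M ≅ I[1,5], I[2,2]^3, I[4,4], I[6,6], I[7,7]^3. HN layers by μ_θ (5 steps, strictly decreasing):
  μ^(1)=47; μ^(2)=-12/5; μ^(3)=-18; μ^(4)=-31; μ^(5)=-44

((0, 3, 0, 0, 0, 0, 0); (1, 1, 1, 1, 1, 0, 0); (0, 0, 0, 0, 0, 0, 3); (0, 0, 0, 1, 0, 0, 0); (0, 0, 0, 0, 0, 1, 0))


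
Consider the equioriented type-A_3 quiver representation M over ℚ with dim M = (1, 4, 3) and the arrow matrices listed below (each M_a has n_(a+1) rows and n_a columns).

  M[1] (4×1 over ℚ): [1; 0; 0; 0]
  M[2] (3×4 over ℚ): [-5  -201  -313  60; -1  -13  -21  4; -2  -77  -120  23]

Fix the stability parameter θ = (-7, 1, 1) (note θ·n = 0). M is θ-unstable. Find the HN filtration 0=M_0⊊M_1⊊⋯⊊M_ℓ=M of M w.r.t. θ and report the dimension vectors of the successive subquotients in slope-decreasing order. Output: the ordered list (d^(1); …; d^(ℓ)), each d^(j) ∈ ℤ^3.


Via rank(M_{q-1}∘⋯∘M_p): M ≅ I[1,3], I[2,2]^2, I[2,3], I[3,3].
μ_θ-semistable layers: μ^(1)=1; μ^(2)=-7

((0, 4, 3); (1, 0, 0))


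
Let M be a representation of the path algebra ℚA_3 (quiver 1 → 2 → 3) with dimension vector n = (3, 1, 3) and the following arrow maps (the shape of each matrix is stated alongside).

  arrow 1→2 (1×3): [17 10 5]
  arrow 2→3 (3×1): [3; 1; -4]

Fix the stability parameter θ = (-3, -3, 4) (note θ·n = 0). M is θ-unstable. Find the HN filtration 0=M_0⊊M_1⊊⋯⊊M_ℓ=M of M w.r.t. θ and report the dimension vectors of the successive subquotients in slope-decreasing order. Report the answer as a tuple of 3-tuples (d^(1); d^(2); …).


Via rank(M_{q-1}∘⋯∘M_p): M ≅ I[1,1]^2, I[1,3], I[3,3]^2.
μ_θ-semistable layers: μ^(1)=4; μ^(2)=-3

((0, 0, 3); (3, 1, 0))


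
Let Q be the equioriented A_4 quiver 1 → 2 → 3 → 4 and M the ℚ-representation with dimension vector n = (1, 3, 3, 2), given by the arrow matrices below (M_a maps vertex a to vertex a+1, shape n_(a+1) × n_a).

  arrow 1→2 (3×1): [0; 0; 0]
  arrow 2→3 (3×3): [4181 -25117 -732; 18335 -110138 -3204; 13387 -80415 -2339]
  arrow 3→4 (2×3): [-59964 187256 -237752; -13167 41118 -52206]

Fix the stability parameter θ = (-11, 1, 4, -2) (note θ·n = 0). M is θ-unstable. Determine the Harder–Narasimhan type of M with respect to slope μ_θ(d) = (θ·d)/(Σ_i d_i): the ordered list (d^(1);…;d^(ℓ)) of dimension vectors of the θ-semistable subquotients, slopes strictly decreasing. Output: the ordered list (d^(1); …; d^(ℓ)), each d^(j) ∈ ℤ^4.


Interval decomposition of M: I[1,1], I[2,3]^2, I[2,4], I[4,4].
HN type (ℓ=4): μ^(1)=4; μ^(2)=1; μ^(3)=-2; μ^(4)=-11

((0, 0, 2, 0); (0, 3, 1, 1); (0, 0, 0, 1); (1, 0, 0, 0))


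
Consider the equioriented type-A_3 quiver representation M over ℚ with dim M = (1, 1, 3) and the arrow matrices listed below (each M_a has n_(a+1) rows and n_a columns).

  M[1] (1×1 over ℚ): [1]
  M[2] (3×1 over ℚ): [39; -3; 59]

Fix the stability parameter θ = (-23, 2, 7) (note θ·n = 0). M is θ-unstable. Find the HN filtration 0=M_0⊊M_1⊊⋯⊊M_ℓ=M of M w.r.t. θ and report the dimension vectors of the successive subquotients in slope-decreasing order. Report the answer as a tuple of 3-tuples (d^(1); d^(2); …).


Barcode: M ≅ I[1,3], I[3,3]^2. HN layers by μ_θ (3 steps, strictly decreasing):
  μ^(1)=7; μ^(2)=2; μ^(3)=-23

((0, 0, 3); (0, 1, 0); (1, 0, 0))


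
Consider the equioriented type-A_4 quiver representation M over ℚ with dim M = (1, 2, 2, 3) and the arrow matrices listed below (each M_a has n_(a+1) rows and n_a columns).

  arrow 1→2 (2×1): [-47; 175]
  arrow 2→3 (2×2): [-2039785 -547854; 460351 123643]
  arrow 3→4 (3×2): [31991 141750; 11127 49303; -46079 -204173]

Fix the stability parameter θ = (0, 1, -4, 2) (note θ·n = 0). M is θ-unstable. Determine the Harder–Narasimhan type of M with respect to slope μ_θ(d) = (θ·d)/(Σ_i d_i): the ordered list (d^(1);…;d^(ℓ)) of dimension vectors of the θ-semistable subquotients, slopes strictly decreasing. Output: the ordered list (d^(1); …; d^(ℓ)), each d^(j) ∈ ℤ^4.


Barcode: M ≅ I[1,4], I[2,4], I[4,4]. HN layers by μ_θ (3 steps, strictly decreasing):
  μ^(1)=2; μ^(2)=-1; μ^(3)=-3/2

((0, 0, 0, 3); (1, 1, 1, 0); (0, 1, 1, 0))


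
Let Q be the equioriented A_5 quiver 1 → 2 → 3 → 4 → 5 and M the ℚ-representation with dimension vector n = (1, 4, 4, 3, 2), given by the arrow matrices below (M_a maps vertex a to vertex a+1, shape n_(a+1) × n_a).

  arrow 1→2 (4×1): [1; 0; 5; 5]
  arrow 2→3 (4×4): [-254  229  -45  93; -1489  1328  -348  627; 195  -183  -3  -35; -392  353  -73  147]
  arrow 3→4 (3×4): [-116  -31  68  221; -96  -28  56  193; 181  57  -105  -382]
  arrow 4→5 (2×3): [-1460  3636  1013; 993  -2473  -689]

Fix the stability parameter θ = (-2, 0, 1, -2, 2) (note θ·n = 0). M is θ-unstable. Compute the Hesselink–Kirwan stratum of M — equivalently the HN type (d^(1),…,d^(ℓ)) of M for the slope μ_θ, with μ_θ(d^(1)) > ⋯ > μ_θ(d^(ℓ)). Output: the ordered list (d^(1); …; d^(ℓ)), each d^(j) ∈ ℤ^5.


Barcode: M ≅ I[1,5], I[2,2], I[2,4], I[2,5], I[3,3]. HN layers by μ_θ (5 steps, strictly decreasing):
  μ^(1)=2; μ^(2)=1; μ^(3)=0; μ^(4)=-1/3; μ^(5)=-2

((0, 0, 0, 0, 2); (0, 0, 1, 0, 0); (0, 1, 0, 0, 0); (0, 3, 3, 3, 0); (1, 0, 0, 0, 0))


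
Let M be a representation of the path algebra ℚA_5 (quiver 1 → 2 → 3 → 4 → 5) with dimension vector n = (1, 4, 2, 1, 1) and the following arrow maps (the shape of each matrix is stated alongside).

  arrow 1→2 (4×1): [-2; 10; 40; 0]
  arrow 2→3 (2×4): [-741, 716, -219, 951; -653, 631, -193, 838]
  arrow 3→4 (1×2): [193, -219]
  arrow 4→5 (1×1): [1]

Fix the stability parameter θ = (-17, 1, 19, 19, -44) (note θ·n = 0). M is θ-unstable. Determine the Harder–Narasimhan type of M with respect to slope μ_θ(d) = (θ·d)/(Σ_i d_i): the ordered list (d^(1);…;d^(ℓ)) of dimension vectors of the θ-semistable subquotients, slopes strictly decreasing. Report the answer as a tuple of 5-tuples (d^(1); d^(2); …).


Barcode: M ≅ I[1,5], I[2,2]^2, I[2,3]. HN layers by μ_θ (4 steps, strictly decreasing):
  μ^(1)=19; μ^(2)=1; μ^(3)=-5/4; μ^(4)=-17

((0, 0, 1, 0, 0); (0, 3, 0, 0, 0); (0, 1, 1, 1, 1); (1, 0, 0, 0, 0))


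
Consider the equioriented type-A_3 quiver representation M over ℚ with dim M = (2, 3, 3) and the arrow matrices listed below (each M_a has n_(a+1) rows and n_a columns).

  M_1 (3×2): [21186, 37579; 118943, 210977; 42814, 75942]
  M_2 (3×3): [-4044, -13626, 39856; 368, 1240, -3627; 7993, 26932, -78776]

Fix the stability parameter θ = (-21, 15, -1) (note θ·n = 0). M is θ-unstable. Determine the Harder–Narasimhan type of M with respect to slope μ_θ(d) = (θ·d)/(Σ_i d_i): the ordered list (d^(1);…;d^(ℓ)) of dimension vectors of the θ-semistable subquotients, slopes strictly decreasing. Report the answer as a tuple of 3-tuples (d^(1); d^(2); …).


Barcode: M ≅ I[1,3]^2, I[2,3]. HN layers by μ_θ (2 steps, strictly decreasing):
  μ^(1)=7; μ^(2)=-21

((0, 3, 3); (2, 0, 0))


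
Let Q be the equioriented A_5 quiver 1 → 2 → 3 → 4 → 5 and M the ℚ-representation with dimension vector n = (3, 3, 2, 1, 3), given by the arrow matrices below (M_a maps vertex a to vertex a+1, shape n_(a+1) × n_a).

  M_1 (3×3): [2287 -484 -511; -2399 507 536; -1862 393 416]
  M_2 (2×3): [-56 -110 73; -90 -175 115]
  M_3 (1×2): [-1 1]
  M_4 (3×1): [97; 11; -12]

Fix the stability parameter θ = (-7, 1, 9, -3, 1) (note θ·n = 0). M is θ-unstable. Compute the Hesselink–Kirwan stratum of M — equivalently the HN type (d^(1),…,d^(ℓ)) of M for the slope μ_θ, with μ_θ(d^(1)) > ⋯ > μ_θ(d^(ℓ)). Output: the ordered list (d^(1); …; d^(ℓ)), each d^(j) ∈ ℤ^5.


Interval decomposition of M: I[1,2], I[1,3], I[1,5], I[5,5]^2.
HN type (ℓ=4): μ^(1)=9; μ^(2)=7/3; μ^(3)=1; μ^(4)=-7

((0, 0, 1, 0, 0); (0, 0, 1, 1, 1); (0, 3, 0, 0, 2); (3, 0, 0, 0, 0))


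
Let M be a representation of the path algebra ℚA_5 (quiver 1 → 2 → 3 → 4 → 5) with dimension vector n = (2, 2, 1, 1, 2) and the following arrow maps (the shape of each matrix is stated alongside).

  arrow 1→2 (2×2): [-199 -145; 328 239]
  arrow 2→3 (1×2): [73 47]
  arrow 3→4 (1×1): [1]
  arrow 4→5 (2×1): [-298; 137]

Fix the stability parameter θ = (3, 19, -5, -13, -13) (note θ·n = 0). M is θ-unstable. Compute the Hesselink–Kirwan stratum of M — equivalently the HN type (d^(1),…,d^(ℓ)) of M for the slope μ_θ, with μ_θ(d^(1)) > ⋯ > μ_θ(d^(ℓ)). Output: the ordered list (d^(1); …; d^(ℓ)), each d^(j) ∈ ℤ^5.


Interval decomposition of M: I[1,2], I[1,5], I[5,5].
HN type (ℓ=4): μ^(1)=19; μ^(2)=3; μ^(3)=-9/5; μ^(4)=-13

((0, 1, 0, 0, 0); (1, 0, 0, 0, 0); (1, 1, 1, 1, 1); (0, 0, 0, 0, 1))


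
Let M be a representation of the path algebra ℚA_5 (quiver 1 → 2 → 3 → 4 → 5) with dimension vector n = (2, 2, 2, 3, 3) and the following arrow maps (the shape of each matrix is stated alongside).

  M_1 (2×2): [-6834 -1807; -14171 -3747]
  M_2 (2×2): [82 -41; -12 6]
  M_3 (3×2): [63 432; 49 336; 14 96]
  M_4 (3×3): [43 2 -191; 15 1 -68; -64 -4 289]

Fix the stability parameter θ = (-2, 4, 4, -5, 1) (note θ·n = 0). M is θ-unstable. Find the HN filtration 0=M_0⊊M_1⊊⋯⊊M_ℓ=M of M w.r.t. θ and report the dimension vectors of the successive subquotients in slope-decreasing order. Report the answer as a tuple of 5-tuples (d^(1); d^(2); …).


Barcode: M ≅ I[1,2], I[1,5], I[3,3], I[4,5]^2. HN layers by μ_θ (4 steps, strictly decreasing):
  μ^(1)=4; μ^(2)=1; μ^(3)=-2; μ^(4)=-5

((0, 1, 1, 0, 0); (0, 1, 1, 1, 3); (2, 0, 0, 0, 0); (0, 0, 0, 2, 0))


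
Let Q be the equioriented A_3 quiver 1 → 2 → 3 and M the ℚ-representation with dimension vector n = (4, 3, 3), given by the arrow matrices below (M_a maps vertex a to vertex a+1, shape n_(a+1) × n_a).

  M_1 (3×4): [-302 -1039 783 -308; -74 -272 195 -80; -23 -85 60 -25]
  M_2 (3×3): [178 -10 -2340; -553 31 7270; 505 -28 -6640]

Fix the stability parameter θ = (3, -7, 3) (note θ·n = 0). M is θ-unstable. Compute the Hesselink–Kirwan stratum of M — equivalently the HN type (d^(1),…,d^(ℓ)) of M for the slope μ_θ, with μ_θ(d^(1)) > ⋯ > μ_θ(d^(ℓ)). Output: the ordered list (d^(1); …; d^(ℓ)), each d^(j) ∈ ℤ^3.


Barcode: M ≅ I[1,1], I[1,2], I[1,3]^2, I[3,3]. HN layers by μ_θ (2 steps, strictly decreasing):
  μ^(1)=3; μ^(2)=-2

((1, 0, 3); (3, 3, 0))


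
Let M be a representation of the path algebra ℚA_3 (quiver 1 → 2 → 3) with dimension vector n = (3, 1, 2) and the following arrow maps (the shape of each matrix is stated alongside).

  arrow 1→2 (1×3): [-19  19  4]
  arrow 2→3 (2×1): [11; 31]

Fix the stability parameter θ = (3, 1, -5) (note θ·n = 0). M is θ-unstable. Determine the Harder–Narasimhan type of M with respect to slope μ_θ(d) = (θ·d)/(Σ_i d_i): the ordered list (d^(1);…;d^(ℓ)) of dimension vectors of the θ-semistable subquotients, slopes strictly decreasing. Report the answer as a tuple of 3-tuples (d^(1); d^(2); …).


Barcode: M ≅ I[1,1]^2, I[1,3], I[3,3]. HN layers by μ_θ (3 steps, strictly decreasing):
  μ^(1)=3; μ^(2)=-1/3; μ^(3)=-5

((2, 0, 0); (1, 1, 1); (0, 0, 1))


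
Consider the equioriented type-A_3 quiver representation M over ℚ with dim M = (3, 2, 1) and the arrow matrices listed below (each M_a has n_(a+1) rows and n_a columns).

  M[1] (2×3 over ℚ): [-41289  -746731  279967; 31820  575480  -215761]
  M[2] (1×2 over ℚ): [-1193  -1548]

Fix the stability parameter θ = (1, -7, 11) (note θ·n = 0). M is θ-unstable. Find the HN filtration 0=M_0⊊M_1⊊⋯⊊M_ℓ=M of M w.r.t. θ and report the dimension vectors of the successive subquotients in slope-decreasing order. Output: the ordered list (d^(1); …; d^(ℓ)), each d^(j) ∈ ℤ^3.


Interval decomposition of M: I[1,1], I[1,2], I[1,3].
HN type (ℓ=3): μ^(1)=11; μ^(2)=1; μ^(3)=-3

((0, 0, 1); (1, 0, 0); (2, 2, 0))


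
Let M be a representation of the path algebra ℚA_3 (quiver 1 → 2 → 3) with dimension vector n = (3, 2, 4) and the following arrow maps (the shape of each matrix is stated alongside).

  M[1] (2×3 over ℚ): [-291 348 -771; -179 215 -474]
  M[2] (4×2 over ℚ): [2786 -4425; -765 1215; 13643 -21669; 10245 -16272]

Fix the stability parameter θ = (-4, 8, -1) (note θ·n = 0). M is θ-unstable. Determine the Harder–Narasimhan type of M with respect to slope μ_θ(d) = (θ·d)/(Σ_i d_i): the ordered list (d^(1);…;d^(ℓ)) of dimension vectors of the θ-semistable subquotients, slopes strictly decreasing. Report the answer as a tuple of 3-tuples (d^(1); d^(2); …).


Via rank(M_{q-1}∘⋯∘M_p): M ≅ I[1,1], I[1,3]^2, I[3,3]^2.
μ_θ-semistable layers: μ^(1)=7/2; μ^(2)=-1; μ^(3)=-4

((0, 2, 2); (0, 0, 2); (3, 0, 0))


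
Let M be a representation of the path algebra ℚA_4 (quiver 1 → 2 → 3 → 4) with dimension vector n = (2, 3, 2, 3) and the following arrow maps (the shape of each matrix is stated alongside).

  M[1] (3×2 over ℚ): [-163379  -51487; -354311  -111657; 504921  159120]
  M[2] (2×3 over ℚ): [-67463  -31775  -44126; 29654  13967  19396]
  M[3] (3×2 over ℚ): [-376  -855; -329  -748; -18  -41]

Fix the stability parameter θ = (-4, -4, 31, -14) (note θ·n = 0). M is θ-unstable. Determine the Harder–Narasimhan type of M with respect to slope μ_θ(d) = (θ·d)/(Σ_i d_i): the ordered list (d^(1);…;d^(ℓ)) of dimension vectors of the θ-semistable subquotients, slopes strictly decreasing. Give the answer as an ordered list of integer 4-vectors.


Via rank(M_{q-1}∘⋯∘M_p): M ≅ I[1,2], I[1,4], I[2,4], I[4,4].
μ_θ-semistable layers: μ^(1)=17/2; μ^(2)=-4; μ^(3)=-14

((0, 0, 2, 2); (2, 3, 0, 0); (0, 0, 0, 1))


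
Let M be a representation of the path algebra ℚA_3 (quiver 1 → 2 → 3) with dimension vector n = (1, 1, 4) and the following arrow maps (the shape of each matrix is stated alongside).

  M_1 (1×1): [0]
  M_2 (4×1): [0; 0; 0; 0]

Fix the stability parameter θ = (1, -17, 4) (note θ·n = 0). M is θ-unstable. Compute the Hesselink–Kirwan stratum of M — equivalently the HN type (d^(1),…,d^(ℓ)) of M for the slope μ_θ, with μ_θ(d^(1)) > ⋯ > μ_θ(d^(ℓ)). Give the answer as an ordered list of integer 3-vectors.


Interval decomposition of M: I[1,1], I[2,2], I[3,3]^4.
HN type (ℓ=3): μ^(1)=4; μ^(2)=1; μ^(3)=-17

((0, 0, 4); (1, 0, 0); (0, 1, 0))


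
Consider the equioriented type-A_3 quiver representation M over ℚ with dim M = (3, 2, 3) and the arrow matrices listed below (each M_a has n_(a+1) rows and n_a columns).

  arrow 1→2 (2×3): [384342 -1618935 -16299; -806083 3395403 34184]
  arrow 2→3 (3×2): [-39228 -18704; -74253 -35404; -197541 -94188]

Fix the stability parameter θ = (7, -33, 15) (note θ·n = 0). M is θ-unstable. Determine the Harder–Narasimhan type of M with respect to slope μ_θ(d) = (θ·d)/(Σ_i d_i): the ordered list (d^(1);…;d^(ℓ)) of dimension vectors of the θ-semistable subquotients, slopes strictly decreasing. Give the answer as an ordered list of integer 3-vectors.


Via rank(M_{q-1}∘⋯∘M_p): M ≅ I[1,1], I[1,2], I[1,3], I[3,3]^2.
μ_θ-semistable layers: μ^(1)=15; μ^(2)=7; μ^(3)=-13

((0, 0, 3); (1, 0, 0); (2, 2, 0))


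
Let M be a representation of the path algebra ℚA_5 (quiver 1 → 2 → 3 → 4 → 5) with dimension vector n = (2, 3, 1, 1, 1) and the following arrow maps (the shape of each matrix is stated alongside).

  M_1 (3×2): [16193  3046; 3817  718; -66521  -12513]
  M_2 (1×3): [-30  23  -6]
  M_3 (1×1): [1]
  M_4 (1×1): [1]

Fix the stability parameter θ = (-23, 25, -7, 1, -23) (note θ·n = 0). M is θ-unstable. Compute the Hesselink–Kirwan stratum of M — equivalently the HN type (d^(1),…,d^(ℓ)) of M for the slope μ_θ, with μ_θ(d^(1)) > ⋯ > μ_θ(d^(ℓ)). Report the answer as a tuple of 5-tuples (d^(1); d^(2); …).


Barcode: M ≅ I[1,2], I[1,5], I[2,2]. HN layers by μ_θ (3 steps, strictly decreasing):
  μ^(1)=25; μ^(2)=-1; μ^(3)=-23

((0, 2, 0, 0, 0); (0, 1, 1, 1, 1); (2, 0, 0, 0, 0))


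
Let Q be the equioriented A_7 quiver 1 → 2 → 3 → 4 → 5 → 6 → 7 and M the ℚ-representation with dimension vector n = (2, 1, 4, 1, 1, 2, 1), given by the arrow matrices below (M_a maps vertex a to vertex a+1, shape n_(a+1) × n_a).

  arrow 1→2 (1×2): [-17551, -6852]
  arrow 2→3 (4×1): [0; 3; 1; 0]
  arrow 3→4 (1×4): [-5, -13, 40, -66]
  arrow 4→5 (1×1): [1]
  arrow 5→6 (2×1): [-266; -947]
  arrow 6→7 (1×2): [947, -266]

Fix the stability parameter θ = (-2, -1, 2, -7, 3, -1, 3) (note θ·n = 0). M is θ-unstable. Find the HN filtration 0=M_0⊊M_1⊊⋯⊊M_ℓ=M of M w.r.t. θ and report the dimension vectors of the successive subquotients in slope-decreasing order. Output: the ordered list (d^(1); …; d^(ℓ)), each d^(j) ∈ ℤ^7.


Via rank(M_{q-1}∘⋯∘M_p): M ≅ I[1,1], I[1,6], I[3,3]^3, I[6,7].
μ_θ-semistable layers: μ^(1)=3; μ^(2)=2; μ^(3)=1; μ^(4)=-1; μ^(5)=-2

((0, 0, 0, 0, 0, 0, 1); (0, 0, 3, 0, 0, 0, 0); (0, 0, 0, 0, 1, 1, 0); (0, 0, 0, 0, 0, 1, 0); (2, 1, 1, 1, 0, 0, 0))


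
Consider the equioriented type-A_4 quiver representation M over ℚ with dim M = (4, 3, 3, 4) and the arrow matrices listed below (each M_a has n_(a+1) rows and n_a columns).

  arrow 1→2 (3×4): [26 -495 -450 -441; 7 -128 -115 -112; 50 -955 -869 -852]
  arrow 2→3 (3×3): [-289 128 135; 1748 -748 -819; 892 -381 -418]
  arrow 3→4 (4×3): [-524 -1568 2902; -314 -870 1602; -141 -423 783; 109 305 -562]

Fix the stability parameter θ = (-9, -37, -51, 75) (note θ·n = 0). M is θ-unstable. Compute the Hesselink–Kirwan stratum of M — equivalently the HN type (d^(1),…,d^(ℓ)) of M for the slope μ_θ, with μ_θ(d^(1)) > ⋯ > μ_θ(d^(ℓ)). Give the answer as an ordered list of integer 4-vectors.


Barcode: M ≅ I[1,1], I[1,3], I[1,4]^2, I[4,4]^2. HN layers by μ_θ (3 steps, strictly decreasing):
  μ^(1)=75; μ^(2)=-9; μ^(3)=-97/3

((0, 0, 0, 4); (1, 0, 0, 0); (3, 3, 3, 0))


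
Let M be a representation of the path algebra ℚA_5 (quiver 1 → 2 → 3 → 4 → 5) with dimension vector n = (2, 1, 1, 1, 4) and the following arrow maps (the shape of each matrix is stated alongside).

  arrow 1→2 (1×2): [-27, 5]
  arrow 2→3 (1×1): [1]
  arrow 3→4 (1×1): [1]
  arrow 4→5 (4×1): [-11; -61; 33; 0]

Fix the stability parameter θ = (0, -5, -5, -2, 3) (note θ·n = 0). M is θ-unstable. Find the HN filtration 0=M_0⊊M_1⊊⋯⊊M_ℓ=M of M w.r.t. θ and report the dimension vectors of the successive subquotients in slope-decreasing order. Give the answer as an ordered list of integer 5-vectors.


Interval decomposition of M: I[1,1], I[1,5], I[5,5]^3.
HN type (ℓ=4): μ^(1)=3; μ^(2)=0; μ^(3)=-2; μ^(4)=-10/3

((0, 0, 0, 0, 4); (1, 0, 0, 0, 0); (0, 0, 0, 1, 0); (1, 1, 1, 0, 0))


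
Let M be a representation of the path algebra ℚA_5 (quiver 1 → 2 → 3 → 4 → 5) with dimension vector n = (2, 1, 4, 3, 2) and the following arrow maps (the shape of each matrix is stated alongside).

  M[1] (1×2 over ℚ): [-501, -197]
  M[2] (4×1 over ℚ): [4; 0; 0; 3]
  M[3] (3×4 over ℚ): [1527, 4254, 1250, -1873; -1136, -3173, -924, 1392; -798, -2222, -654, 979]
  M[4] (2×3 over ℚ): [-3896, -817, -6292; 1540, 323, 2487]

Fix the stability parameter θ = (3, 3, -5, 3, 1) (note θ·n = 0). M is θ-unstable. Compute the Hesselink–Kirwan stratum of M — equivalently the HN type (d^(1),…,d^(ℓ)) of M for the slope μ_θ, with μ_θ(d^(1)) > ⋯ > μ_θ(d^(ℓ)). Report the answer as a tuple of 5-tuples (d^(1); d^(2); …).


Interval decomposition of M: I[1,1], I[1,5], I[3,3], I[3,4], I[3,5].
HN type (ℓ=4): μ^(1)=3; μ^(2)=2; μ^(3)=1/3; μ^(4)=-5

((1, 0, 0, 1, 0); (0, 0, 0, 2, 2); (1, 1, 1, 0, 0); (0, 0, 3, 0, 0))


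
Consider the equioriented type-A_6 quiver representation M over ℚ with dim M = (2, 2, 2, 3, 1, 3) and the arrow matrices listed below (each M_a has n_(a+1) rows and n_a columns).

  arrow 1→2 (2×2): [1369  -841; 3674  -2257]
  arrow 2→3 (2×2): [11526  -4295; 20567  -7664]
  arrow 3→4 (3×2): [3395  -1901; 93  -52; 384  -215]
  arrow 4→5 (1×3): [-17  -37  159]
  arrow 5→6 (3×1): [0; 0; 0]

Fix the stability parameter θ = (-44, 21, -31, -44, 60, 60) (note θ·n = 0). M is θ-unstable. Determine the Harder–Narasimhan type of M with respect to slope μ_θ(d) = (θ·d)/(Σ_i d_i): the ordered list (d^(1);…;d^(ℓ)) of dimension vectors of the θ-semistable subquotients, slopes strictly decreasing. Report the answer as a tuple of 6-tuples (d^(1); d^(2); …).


Via rank(M_{q-1}∘⋯∘M_p): M ≅ I[1,4], I[1,5], I[4,4], I[6,6]^3.
μ_θ-semistable layers: μ^(1)=60; μ^(2)=-18; μ^(3)=-44

((0, 0, 0, 0, 1, 3); (0, 2, 2, 2, 0, 0); (2, 0, 0, 1, 0, 0))


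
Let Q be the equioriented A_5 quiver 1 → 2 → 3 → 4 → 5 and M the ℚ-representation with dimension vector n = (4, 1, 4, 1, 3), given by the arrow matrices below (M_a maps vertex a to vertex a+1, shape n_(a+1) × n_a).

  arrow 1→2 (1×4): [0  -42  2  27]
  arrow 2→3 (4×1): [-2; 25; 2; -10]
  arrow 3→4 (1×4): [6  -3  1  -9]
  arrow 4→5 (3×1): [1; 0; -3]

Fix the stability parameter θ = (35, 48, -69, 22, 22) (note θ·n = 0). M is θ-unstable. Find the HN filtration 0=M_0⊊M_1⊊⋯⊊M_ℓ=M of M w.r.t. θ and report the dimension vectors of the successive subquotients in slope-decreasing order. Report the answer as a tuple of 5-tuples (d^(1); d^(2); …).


Barcode: M ≅ I[1,1]^3, I[1,5], I[3,3]^3, I[5,5]^2. HN layers by μ_θ (4 steps, strictly decreasing):
  μ^(1)=35; μ^(2)=22; μ^(3)=14/3; μ^(4)=-69

((3, 0, 0, 0, 0); (0, 0, 0, 1, 3); (1, 1, 1, 0, 0); (0, 0, 3, 0, 0))


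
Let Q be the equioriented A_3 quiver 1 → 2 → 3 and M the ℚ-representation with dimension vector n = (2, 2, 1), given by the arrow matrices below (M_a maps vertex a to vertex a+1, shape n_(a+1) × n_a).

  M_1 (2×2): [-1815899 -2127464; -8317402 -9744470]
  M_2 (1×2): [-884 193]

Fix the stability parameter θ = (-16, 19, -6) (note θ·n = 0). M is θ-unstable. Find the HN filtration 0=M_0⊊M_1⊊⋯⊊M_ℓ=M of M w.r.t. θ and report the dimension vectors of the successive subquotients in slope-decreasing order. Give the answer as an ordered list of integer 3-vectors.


Barcode: M ≅ I[1,2], I[1,3]. HN layers by μ_θ (3 steps, strictly decreasing):
  μ^(1)=19; μ^(2)=13/2; μ^(3)=-16

((0, 1, 0); (0, 1, 1); (2, 0, 0))


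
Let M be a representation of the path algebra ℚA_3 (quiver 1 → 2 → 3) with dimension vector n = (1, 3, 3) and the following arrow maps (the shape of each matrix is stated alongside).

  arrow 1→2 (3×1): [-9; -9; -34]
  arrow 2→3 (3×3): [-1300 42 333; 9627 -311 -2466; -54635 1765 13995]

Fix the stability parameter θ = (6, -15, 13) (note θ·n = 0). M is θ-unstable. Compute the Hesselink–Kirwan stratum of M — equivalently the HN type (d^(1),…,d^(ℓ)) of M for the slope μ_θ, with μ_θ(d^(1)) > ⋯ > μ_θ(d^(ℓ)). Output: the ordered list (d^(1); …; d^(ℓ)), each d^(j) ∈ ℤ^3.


Via rank(M_{q-1}∘⋯∘M_p): M ≅ I[1,2], I[2,3]^2, I[3,3].
μ_θ-semistable layers: μ^(1)=13; μ^(2)=-9/2; μ^(3)=-15

((0, 0, 3); (1, 1, 0); (0, 2, 0))


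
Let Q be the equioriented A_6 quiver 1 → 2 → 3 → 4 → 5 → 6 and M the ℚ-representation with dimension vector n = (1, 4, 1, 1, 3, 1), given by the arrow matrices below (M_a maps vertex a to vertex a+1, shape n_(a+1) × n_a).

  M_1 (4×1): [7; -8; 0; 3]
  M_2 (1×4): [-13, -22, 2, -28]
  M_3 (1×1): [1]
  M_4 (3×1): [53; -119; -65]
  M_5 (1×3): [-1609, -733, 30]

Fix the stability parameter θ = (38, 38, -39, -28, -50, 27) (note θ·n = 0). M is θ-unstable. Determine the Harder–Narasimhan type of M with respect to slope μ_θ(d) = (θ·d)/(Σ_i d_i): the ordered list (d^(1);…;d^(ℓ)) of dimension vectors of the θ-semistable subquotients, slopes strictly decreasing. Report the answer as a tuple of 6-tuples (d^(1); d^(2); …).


Interval decomposition of M: I[1,5], I[2,2]^3, I[5,5], I[5,6].
HN type (ℓ=4): μ^(1)=38; μ^(2)=27; μ^(3)=-41/5; μ^(4)=-50

((0, 3, 0, 0, 0, 0); (0, 0, 0, 0, 0, 1); (1, 1, 1, 1, 1, 0); (0, 0, 0, 0, 2, 0))


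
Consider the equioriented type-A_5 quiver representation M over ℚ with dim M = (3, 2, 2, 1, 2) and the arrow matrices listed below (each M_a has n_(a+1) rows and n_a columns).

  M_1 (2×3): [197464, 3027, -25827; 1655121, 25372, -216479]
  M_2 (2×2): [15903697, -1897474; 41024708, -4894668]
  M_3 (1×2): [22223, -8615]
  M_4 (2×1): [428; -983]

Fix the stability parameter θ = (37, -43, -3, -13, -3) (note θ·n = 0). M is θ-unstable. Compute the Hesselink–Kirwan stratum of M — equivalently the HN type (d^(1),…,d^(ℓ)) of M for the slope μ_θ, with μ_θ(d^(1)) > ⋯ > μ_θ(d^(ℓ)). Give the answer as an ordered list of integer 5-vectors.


Interval decomposition of M: I[1,1], I[1,3], I[1,5], I[5,5].
HN type (ℓ=3): μ^(1)=37; μ^(2)=-3; μ^(3)=-11/2

((1, 0, 0, 0, 0); (1, 1, 1, 0, 2); (1, 1, 1, 1, 0))


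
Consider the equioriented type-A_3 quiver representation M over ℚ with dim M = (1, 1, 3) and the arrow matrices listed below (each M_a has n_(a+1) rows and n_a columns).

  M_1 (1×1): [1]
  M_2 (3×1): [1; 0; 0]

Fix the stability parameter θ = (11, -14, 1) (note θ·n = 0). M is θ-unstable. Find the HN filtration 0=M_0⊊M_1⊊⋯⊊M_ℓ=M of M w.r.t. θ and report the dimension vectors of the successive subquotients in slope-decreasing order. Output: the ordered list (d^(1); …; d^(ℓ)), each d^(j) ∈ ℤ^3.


Via rank(M_{q-1}∘⋯∘M_p): M ≅ I[1,3], I[3,3]^2.
μ_θ-semistable layers: μ^(1)=1; μ^(2)=-3/2

((0, 0, 3); (1, 1, 0))


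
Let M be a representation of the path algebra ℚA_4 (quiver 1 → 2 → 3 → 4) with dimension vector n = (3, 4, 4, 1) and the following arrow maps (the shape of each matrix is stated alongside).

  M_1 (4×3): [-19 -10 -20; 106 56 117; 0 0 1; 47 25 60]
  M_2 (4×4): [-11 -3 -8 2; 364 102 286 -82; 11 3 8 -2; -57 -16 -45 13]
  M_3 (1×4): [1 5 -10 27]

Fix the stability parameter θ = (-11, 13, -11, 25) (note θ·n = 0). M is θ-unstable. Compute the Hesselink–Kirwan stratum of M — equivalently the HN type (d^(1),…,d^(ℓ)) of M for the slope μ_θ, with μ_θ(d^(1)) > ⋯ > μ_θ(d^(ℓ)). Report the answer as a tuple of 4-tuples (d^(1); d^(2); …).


Barcode: M ≅ I[1,2], I[1,3], I[1,4], I[2,2], I[3,3]^2. HN layers by μ_θ (4 steps, strictly decreasing):
  μ^(1)=25; μ^(2)=13; μ^(3)=1; μ^(4)=-11

((0, 0, 0, 1); (0, 2, 0, 0); (0, 2, 2, 0); (3, 0, 2, 0))
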